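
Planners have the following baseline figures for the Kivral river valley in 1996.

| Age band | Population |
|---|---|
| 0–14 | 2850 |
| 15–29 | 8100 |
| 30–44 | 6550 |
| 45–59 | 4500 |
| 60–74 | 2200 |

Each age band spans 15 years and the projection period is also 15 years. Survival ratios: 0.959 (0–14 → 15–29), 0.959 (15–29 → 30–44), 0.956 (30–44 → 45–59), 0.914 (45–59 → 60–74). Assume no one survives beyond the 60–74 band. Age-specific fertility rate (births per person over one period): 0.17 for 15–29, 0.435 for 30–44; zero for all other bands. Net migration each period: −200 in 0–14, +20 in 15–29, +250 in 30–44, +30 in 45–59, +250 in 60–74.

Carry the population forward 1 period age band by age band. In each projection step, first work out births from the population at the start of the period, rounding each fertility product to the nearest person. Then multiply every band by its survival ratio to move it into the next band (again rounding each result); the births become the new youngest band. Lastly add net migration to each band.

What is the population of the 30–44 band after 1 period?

(Groups numbered youngest = 1 to oldest = 5.)
Period 1:
Births: 8100 * 0.17 = 1377, 6550 * 0.435 = 2849 — total 4226
Group 2: 2850 * 0.959 = 2733
Group 3: 8100 * 0.959 = 7768
Group 4: 6550 * 0.956 = 6262
Group 5: 4500 * 0.914 = 4113
Net migration: Group 1 − 200 → 4026; Group 2 + 20 → 2753; Group 3 + 250 → 8018; Group 4 + 30 → 6292; Group 5 + 250 → 4363
Population now: 0–14=4026, 15–29=2753, 30–44=8018, 45–59=6292, 60–74=4363

8018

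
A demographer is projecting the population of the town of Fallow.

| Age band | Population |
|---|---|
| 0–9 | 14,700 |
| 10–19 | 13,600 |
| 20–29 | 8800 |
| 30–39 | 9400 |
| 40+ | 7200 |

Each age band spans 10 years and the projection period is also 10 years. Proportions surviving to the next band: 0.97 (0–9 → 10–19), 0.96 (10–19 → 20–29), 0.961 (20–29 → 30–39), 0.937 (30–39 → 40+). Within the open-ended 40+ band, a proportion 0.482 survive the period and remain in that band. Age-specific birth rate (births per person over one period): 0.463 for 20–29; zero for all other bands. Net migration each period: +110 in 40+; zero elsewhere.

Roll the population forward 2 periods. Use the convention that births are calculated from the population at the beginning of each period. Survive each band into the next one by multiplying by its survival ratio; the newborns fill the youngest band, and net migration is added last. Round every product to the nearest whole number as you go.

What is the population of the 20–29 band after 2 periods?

13689

Let group 1 be 0–9 through group 5 = 40+.
— Period 1 —
Births: 8800 × 0.463 = 4074
Group 2: 14700 × 0.97 = 14259
Group 3: 13600 × 0.96 = 13056
Group 4: 8800 × 0.961 = 8457
Group 5: 9400 × 0.937 + 7200 × 0.482 = 8808 + 3470 = 12278
Net migration: Group 5 + 110 → 12388
End of period: [4074, 14259, 13056, 8457, 12388]
— Period 2 —
Births: 13056 × 0.463 = 6045
Group 2: 4074 × 0.97 = 3952
Group 3: 14259 × 0.96 = 13689
Group 4: 13056 × 0.961 = 12547
Group 5: 8457 × 0.937 + 12388 × 0.482 = 7924 + 5971 = 13895
Net migration: Group 5 + 110 → 14005
End of period: [6045, 3952, 13689, 12547, 14005]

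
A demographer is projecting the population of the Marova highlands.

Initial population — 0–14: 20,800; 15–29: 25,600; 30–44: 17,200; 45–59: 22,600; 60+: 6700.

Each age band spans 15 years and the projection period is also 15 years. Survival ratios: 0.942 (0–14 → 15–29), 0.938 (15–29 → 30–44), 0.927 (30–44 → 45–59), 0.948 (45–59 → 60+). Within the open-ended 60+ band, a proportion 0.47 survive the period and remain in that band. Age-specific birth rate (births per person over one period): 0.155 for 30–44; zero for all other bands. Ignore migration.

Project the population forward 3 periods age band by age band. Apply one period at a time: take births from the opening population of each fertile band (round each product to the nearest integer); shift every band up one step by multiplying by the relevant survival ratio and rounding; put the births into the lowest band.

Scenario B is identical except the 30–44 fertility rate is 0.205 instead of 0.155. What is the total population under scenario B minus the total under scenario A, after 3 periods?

2810

Let group 1 be 0–14 through group 5 = 60+.
— Period 1 —
Births: 17200 × 0.155 = 2666
Group 2: 20800 × 0.942 = 19594
Group 3: 25600 × 0.938 = 24013
Group 4: 17200 × 0.927 = 15944
Group 5: 22600 × 0.948 + 6700 × 0.47 = 21425 + 3149 = 24574
End of period: [2666, 19594, 24013, 15944, 24574]
— Period 2 —
Births: 24013 × 0.155 = 3722
Group 2: 2666 × 0.942 = 2511
Group 3: 19594 × 0.938 = 18379
Group 4: 24013 × 0.927 = 22260
Group 5: 15944 × 0.948 + 24574 × 0.47 = 15115 + 11550 = 26665
End of period: [3722, 2511, 18379, 22260, 26665]
— Period 3 —
Births: 18379 × 0.155 = 2849
Group 2: 3722 × 0.942 = 3506
Group 3: 2511 × 0.938 = 2355
Group 4: 18379 × 0.927 = 17037
Group 5: 22260 × 0.948 + 26665 × 0.47 = 21102 + 12533 = 33635
End of period: [2849, 3506, 2355, 17037, 33635]
Scenario A total after 3 periods: 59382
Scenario B projection —
— Period 1 —
Births: 17200 × 0.205 = 3526
Group 2: 20800 × 0.942 = 19594
Group 3: 25600 × 0.938 = 24013
Group 4: 17200 × 0.927 = 15944
Group 5: 22600 × 0.948 + 6700 × 0.47 = 21425 + 3149 = 24574
End of period: [3526, 19594, 24013, 15944, 24574]
— Period 2 —
Births: 24013 × 0.205 = 4923
Group 2: 3526 × 0.942 = 3321
Group 3: 19594 × 0.938 = 18379
Group 4: 24013 × 0.927 = 22260
Group 5: 15944 × 0.948 + 24574 × 0.47 = 15115 + 11550 = 26665
End of period: [4923, 3321, 18379, 22260, 26665]
— Period 3 —
Births: 18379 × 0.205 = 3768
Group 2: 4923 × 0.942 = 4637
Group 3: 3321 × 0.938 = 3115
Group 4: 18379 × 0.927 = 17037
Group 5: 22260 × 0.948 + 26665 × 0.47 = 21102 + 12533 = 33635
End of period: [3768, 4637, 3115, 17037, 33635]
Scenario B total after 3 periods: 62192
Difference B − A = 62192 − 59382 = 2810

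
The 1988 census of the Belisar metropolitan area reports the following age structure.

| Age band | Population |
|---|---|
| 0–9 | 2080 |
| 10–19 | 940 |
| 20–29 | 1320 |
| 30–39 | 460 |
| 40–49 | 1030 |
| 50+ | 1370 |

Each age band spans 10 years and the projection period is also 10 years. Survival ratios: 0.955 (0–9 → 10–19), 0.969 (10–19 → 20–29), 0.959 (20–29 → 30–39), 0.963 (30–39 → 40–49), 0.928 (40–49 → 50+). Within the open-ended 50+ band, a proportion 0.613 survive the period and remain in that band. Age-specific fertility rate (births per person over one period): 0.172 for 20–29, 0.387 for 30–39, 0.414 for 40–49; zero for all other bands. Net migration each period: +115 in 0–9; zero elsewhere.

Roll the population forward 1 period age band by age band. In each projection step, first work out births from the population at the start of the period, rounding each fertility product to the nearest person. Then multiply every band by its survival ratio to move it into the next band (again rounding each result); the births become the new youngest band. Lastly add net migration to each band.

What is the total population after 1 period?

7348

— Period 1 —
Births: 1320 × 0.172 = 227 ; 460 × 0.387 = 178 ; 1030 × 0.414 = 426 → total 831
10–19: 2080 × 0.955 = 1986
20–29: 940 × 0.969 = 911
30–39: 1320 × 0.959 = 1266
40–49: 460 × 0.963 = 443
50+: 1030 × 0.928 + 1370 × 0.613 = 956 + 840 = 1796
Net migration: 0–9 + 115 → 946
→ [946, 1986, 911, 1266, 443, 1796]
Total after period 1: 946 + 1986 + 911 + 1266 + 443 + 1796 = 7348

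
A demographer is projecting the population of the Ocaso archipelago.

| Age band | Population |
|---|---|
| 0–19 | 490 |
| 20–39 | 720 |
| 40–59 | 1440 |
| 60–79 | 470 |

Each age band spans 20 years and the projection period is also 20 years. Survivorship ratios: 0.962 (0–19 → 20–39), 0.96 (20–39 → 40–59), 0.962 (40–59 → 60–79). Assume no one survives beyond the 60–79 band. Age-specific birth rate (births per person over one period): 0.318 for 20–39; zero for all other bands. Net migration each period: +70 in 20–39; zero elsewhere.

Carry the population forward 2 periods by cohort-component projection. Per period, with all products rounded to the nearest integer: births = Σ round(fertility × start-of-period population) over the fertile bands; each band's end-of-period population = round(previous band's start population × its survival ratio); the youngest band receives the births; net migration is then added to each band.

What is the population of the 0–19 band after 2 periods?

172

Numbering the groups 1..4 from youngest to oldest:
Period 1:
Births: 720 × 0.318 = 229
Group 2: 490 × 0.962 = 471
Group 3: 720 × 0.96 = 691
Group 4: 1440 × 0.962 = 1385
Net migration: Group 2 + 70 → 541
→ [229, 541, 691, 1385]
Period 2:
Births: 541 × 0.318 = 172
Group 2: 229 × 0.962 = 220
Group 3: 541 × 0.96 = 519
Group 4: 691 × 0.962 = 665
Net migration: Group 2 + 70 → 290
→ [172, 290, 519, 665]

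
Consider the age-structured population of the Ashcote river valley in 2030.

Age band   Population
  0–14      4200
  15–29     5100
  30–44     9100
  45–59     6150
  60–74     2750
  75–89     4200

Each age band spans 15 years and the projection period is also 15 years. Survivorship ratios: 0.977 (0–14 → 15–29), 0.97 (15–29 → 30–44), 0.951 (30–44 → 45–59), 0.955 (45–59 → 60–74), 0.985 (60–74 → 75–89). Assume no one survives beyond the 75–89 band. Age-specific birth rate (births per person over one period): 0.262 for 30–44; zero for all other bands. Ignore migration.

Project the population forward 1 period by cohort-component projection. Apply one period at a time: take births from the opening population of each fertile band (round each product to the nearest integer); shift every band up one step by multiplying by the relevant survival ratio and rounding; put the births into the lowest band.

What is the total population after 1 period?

Let group 1 be 0–14 through group 6 = 75–89.
Period 1:
Births: 9100 * 0.262 = 2384
Group 2: 4200 * 0.977 = 4103
Group 3: 5100 * 0.97 = 4947
Group 4: 9100 * 0.951 = 8654
Group 5: 6150 * 0.955 = 5873
Group 6: 2750 * 0.985 = 2709
→ [2384, 4103, 4947, 8654, 5873, 2709]
Total after period 1: 2384 + 4103 + 4947 + 8654 + 5873 + 2709 = 28670

28670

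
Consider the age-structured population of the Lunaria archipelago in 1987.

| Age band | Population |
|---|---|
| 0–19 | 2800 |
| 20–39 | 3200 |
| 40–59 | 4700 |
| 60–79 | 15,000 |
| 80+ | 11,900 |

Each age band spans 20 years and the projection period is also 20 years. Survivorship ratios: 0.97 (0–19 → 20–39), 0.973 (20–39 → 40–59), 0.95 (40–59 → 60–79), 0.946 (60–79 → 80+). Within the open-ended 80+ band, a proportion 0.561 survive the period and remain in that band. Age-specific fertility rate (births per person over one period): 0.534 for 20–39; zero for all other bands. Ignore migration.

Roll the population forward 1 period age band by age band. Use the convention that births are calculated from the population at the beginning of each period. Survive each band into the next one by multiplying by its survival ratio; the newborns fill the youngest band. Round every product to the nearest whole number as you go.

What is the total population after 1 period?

32870

[period 1]
Births: 3200 × 0.534 = 1709
20–39: 2800 × 0.97 = 2716
40–59: 3200 × 0.973 = 3114
60–79: 4700 × 0.95 = 4465
80+: 15000 × 0.946 + 11900 × 0.561 = 14190 + 6676 = 20866
Population now: 0–19=1709, 20–39=2716, 40–59=3114, 60–79=4465, 80+=20866
Total after period 1: 1709 + 2716 + 3114 + 4465 + 20866 = 32870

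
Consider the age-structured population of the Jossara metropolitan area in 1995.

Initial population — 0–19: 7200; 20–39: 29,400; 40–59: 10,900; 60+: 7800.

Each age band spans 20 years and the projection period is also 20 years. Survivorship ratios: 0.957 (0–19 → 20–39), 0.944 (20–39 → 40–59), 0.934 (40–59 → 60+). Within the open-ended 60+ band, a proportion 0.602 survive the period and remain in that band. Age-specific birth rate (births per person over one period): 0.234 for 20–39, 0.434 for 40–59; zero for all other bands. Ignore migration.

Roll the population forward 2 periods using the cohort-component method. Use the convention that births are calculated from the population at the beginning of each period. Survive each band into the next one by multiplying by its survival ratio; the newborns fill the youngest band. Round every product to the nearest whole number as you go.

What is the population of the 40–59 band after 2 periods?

Numbering the bands 1..4 from youngest to oldest:
Period 1.
Births: 29400 × 0.234 = 6880 ; 10900 × 0.434 = 4731 ⇒ total 11611
Band 2: 7200 × 0.957 = 6890
Band 3: 29400 × 0.944 = 27754
Band 4: 10900 × 0.934 + 7800 × 0.602 = 10181 + 4696 = 14877
End of period: [11611, 6890, 27754, 14877]
Period 2.
Births: 6890 × 0.234 = 1612 ; 27754 × 0.434 = 12045 ⇒ total 13657
Band 2: 11611 × 0.957 = 11112
Band 3: 6890 × 0.944 = 6504
Band 4: 27754 × 0.934 + 14877 × 0.602 = 25922 + 8956 = 34878
End of period: [13657, 11112, 6504, 34878]

6504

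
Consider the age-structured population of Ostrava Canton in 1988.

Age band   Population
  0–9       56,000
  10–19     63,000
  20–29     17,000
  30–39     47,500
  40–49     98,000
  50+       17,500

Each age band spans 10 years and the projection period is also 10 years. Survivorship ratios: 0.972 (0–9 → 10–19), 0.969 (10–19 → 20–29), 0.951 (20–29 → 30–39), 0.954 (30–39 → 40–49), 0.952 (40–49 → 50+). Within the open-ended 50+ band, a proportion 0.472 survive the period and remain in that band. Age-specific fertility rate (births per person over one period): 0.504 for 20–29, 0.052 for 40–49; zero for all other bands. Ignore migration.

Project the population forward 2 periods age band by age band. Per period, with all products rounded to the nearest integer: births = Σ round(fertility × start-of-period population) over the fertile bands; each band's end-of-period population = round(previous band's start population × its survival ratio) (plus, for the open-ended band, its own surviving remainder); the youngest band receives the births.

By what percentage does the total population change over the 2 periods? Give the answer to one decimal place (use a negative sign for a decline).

Period 1:
Births: 17000 × 0.504 = 8568, 98000 × 0.052 = 5096 — total 13664
10–19: 56000 × 0.972 = 54432
20–29: 63000 × 0.969 = 61047
30–39: 17000 × 0.951 = 16167
40–49: 47500 × 0.954 = 45315
50+: 98000 × 0.952 + 17500 × 0.472 = 93296 + 8260 = 101556
Giving 13664 / 54432 / 61047 / 16167 / 45315 / 101556.
Period 2:
Births: 61047 × 0.504 = 30768, 45315 × 0.052 = 2356 — total 33124
10–19: 13664 × 0.972 = 13281
20–29: 54432 × 0.969 = 52745
30–39: 61047 × 0.951 = 58056
40–49: 16167 × 0.954 = 15423
50+: 45315 × 0.952 + 101556 × 0.472 = 43140 + 47934 = 91074
Giving 33124 / 13281 / 52745 / 58056 / 15423 / 91074.
Total: 299000 → 263703; change = -35297; percentage change = -11.8%

-11.8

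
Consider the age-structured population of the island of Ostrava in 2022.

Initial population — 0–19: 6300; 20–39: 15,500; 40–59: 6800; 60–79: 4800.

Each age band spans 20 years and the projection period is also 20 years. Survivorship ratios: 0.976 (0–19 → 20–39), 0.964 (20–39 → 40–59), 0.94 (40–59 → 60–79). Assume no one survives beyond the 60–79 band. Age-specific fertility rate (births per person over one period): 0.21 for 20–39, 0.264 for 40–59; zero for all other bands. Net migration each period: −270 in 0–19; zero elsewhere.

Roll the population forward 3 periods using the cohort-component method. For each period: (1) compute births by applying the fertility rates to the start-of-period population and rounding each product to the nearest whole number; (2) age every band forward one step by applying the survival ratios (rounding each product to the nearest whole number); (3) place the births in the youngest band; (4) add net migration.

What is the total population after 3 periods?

Period 1.
Births: 15500 * 0.21 = 3255  |  6800 * 0.264 = 1795 — total 5050
20–39: 6300 * 0.976 = 6149
40–59: 15500 * 0.964 = 14942
60–79: 6800 * 0.94 = 6392
Net migration: 0–19 − 270 → 4780
→ [4780, 6149, 14942, 6392]
Period 2.
Births: 6149 * 0.21 = 1291  |  14942 * 0.264 = 3945 — total 5236
20–39: 4780 * 0.976 = 4665
40–59: 6149 * 0.964 = 5928
60–79: 14942 * 0.94 = 14045
Net migration: 0–19 − 270 → 4966
→ [4966, 4665, 5928, 14045]
Period 3.
Births: 4665 * 0.21 = 980  |  5928 * 0.264 = 1565 — total 2545
20–39: 4966 * 0.976 = 4847
40–59: 4665 * 0.964 = 4497
60–79: 5928 * 0.94 = 5572
Net migration: 0–19 − 270 → 2275
→ [2275, 4847, 4497, 5572]
Total after period 3: 2275 + 4847 + 4497 + 5572 = 17191

17191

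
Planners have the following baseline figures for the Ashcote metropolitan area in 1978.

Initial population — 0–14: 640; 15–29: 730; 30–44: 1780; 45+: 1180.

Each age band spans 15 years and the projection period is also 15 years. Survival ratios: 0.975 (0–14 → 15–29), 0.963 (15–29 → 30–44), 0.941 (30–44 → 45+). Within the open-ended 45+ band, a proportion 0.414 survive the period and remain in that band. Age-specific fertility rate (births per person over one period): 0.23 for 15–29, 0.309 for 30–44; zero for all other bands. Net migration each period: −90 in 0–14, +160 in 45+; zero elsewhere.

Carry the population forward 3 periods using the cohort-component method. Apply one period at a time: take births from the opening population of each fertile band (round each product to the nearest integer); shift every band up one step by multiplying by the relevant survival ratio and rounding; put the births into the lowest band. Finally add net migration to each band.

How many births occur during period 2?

Numbering the bands 1..4 from youngest to oldest:
Period 1.
Births: 730 × 0.23 = 168, 1780 × 0.309 = 550 → 718
Band 2: 640 × 0.975 = 624
Band 3: 730 × 0.963 = 703
Band 4: 1780 × 0.941 + 1180 × 0.414 = 1675 + 489 = 2164
Net migration: Band 1 − 90 → 628; Band 4 + 160 → 2324
End of period: [628, 624, 703, 2324]
Period 2.
Births: 624 × 0.23 = 144, 703 × 0.309 = 217 → 361
Band 2: 628 × 0.975 = 612
Band 3: 624 × 0.963 = 601
Band 4: 703 × 0.941 + 2324 × 0.414 = 662 + 962 = 1624
Net migration: Band 1 − 90 → 271; Band 4 + 160 → 1784
End of period: [271, 612, 601, 1784]

361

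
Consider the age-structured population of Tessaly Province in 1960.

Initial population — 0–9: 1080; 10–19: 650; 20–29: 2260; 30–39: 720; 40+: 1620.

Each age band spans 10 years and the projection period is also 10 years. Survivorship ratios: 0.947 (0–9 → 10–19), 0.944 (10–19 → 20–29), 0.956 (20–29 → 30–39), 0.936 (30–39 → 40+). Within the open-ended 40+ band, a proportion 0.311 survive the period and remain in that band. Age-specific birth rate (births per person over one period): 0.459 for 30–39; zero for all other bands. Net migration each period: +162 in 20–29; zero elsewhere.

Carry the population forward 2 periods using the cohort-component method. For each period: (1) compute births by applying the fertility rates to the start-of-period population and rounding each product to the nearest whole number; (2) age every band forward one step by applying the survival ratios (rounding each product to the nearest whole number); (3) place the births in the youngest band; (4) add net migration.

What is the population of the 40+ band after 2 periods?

2389

— Period 1 —
Births: 720 * 0.459 = 330
10–19: 1080 * 0.947 = 1023
20–29: 650 * 0.944 = 614
30–39: 2260 * 0.956 = 2161
40+: 720 * 0.936 + 1620 * 0.311 = 674 + 504 = 1178
Net migration: 20–29 + 162 → 776
Population now: 0–9=330, 10–19=1023, 20–29=776, 30–39=2161, 40+=1178
— Period 2 —
Births: 2161 * 0.459 = 992
10–19: 330 * 0.947 = 313
20–29: 1023 * 0.944 = 966
30–39: 776 * 0.956 = 742
40+: 2161 * 0.936 + 1178 * 0.311 = 2023 + 366 = 2389
Net migration: 20–29 + 162 → 1128
Population now: 0–9=992, 10–19=313, 20–29=1128, 30–39=742, 40+=2389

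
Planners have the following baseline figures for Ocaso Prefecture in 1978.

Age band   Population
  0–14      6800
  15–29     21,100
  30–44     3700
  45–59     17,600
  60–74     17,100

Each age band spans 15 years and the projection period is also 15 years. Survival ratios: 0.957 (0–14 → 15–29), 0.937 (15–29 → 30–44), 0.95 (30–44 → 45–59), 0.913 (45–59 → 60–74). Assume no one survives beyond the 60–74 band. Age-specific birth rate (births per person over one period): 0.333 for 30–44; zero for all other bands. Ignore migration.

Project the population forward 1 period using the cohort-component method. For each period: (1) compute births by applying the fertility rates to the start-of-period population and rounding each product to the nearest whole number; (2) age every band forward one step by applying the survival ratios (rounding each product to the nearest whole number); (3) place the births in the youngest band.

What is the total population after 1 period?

47095

(Groups numbered youngest = 1 to oldest = 5.)
— Period 1 —
Births: 3700 × 0.333 = 1232
Group 2: 6800 × 0.957 = 6508
Group 3: 21100 × 0.937 = 19771
Group 4: 3700 × 0.95 = 3515
Group 5: 17600 × 0.913 = 16069
Giving 1232 / 6508 / 19771 / 3515 / 16069.
Total after period 1: 1232 + 6508 + 19771 + 3515 + 16069 = 47095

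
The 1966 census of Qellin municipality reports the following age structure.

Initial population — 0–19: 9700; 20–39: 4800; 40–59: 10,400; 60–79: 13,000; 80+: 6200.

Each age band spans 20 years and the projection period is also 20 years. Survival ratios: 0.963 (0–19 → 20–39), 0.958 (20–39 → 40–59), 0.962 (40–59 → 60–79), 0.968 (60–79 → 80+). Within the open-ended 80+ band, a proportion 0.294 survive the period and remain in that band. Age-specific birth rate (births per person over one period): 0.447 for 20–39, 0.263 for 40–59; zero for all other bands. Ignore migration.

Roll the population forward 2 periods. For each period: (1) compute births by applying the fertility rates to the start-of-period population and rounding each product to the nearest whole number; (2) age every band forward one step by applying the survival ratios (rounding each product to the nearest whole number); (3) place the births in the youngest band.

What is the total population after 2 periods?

37377

— Period 1 —
Births: 4800 × 0.447 = 2146  |  10400 × 0.263 = 2735 ⇒ total 4881
20–39: 9700 × 0.963 = 9341
40–59: 4800 × 0.958 = 4598
60–79: 10400 × 0.962 = 10005
80+: 13000 × 0.968 + 6200 × 0.294 = 12584 + 1823 = 14407
→ [4881, 9341, 4598, 10005, 14407]
— Period 2 —
Births: 9341 × 0.447 = 4175  |  4598 × 0.263 = 1209 ⇒ total 5384
20–39: 4881 × 0.963 = 4700
40–59: 9341 × 0.958 = 8949
60–79: 4598 × 0.962 = 4423
80+: 10005 × 0.968 + 14407 × 0.294 = 9685 + 4236 = 13921
→ [5384, 4700, 8949, 4423, 13921]
Total after period 2: 5384 + 4700 + 8949 + 4423 + 13921 = 37377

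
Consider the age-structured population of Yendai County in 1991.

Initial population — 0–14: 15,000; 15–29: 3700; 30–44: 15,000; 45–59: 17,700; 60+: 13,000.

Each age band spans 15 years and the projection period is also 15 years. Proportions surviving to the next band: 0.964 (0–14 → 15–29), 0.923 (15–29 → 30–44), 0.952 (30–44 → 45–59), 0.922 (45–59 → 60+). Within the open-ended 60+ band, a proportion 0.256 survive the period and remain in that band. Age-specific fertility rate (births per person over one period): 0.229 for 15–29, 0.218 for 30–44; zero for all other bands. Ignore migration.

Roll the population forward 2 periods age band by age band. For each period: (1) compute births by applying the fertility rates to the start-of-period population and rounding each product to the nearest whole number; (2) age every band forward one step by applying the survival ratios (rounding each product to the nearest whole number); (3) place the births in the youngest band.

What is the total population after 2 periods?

After projecting period 1:
Births: 3700 × 0.229 = 847, 15000 × 0.218 = 3270 → 4117
15–29: 15000 × 0.964 = 14460
30–44: 3700 × 0.923 = 3415
45–59: 15000 × 0.952 = 14280
60+: 17700 × 0.922 + 13000 × 0.256 = 16319 + 3328 = 19647
Giving 4117 / 14460 / 3415 / 14280 / 19647.
After projecting period 2:
Births: 14460 × 0.229 = 3311, 3415 × 0.218 = 744 → 4055
15–29: 4117 × 0.964 = 3969
30–44: 14460 × 0.923 = 13347
45–59: 3415 × 0.952 = 3251
60+: 14280 × 0.922 + 19647 × 0.256 = 13166 + 5030 = 18196
Giving 4055 / 3969 / 13347 / 3251 / 18196.
Total after period 2: 4055 + 3969 + 13347 + 3251 + 18196 = 42818

42818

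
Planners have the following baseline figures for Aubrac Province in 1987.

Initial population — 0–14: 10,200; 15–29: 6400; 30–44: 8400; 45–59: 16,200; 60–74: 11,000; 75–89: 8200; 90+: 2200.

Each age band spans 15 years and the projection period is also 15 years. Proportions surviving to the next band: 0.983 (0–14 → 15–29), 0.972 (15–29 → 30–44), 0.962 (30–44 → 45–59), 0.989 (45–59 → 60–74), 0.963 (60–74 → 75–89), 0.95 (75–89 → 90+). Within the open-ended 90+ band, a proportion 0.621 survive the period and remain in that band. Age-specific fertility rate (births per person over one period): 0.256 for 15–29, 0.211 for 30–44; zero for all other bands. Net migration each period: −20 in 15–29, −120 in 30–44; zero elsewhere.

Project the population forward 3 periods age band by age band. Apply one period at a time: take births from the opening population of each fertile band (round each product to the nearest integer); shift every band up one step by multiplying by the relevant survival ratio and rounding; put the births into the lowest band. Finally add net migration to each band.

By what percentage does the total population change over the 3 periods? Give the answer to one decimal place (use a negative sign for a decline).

-9.0

Call the bands 1 to 7, youngest first.
[period 1]
Births: 6400 × 0.256 = 1638  |  8400 × 0.211 = 1772 → total 3410
Band 2: 10200 × 0.983 = 10027
Band 3: 6400 × 0.972 = 6221
Band 4: 8400 × 0.962 = 8081
Band 5: 16200 × 0.989 = 16022
Band 6: 11000 × 0.963 = 10593
Band 7: 8200 × 0.95 + 2200 × 0.621 = 7790 + 1366 = 9156
Net migration: Band 2 − 20 → 10007; Band 3 − 120 → 6101
End of period: [3410, 10007, 6101, 8081, 16022, 10593, 9156]
[period 2]
Births: 10007 × 0.256 = 2562  |  6101 × 0.211 = 1287 → total 3849
Band 2: 3410 × 0.983 = 3352
Band 3: 10007 × 0.972 = 9727
Band 4: 6101 × 0.962 = 5869
Band 5: 8081 × 0.989 = 7992
Band 6: 16022 × 0.963 = 15429
Band 7: 10593 × 0.95 + 9156 × 0.621 = 10063 + 5686 = 15749
Net migration: Band 2 − 20 → 3332; Band 3 − 120 → 9607
End of period: [3849, 3332, 9607, 5869, 7992, 15429, 15749]
[period 3]
Births: 3332 × 0.256 = 853  |  9607 × 0.211 = 2027 → total 2880
Band 2: 3849 × 0.983 = 3784
Band 3: 3332 × 0.972 = 3239
Band 4: 9607 × 0.962 = 9242
Band 5: 5869 × 0.989 = 5804
Band 6: 7992 × 0.963 = 7696
Band 7: 15429 × 0.95 + 15749 × 0.621 = 14658 + 9780 = 24438
Net migration: Band 2 − 20 → 3764; Band 3 − 120 → 3119
End of period: [2880, 3764, 3119, 9242, 5804, 7696, 24438]
Total: 62600 → 56943; change = -5657; percentage change = -9.0%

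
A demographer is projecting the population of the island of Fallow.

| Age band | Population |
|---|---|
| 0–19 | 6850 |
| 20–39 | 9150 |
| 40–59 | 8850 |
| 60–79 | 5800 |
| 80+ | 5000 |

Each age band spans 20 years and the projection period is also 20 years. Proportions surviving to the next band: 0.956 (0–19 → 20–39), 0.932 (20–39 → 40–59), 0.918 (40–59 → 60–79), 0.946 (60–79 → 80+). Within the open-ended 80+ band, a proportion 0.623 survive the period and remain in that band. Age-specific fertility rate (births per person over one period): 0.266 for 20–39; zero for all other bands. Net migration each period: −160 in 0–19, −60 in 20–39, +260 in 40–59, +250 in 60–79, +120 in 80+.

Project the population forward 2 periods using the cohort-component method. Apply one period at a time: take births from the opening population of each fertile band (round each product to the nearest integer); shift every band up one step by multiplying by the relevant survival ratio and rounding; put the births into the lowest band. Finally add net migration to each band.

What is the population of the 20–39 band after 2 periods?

— Period 1 —
Births: 9150 × 0.266 = 2434
20–39: 6850 × 0.956 = 6549
40–59: 9150 × 0.932 = 8528
60–79: 8850 × 0.918 = 8124
80+: 5800 × 0.946 + 5000 × 0.623 = 5487 + 3115 = 8602
Net migration: 0–19 − 160 → 2274; 20–39 − 60 → 6489; 40–59 + 260 → 8788; 60–79 + 250 → 8374; 80+ + 120 → 8722
Giving 2274 / 6489 / 8788 / 8374 / 8722.
— Period 2 —
Births: 6489 × 0.266 = 1726
20–39: 2274 × 0.956 = 2174
40–59: 6489 × 0.932 = 6048
60–79: 8788 × 0.918 = 8067
80+: 8374 × 0.946 + 8722 × 0.623 = 7922 + 5434 = 13356
Net migration: 0–19 − 160 → 1566; 20–39 − 60 → 2114; 40–59 + 260 → 6308; 60–79 + 250 → 8317; 80+ + 120 → 13476
Giving 1566 / 2114 / 6308 / 8317 / 13476.

2114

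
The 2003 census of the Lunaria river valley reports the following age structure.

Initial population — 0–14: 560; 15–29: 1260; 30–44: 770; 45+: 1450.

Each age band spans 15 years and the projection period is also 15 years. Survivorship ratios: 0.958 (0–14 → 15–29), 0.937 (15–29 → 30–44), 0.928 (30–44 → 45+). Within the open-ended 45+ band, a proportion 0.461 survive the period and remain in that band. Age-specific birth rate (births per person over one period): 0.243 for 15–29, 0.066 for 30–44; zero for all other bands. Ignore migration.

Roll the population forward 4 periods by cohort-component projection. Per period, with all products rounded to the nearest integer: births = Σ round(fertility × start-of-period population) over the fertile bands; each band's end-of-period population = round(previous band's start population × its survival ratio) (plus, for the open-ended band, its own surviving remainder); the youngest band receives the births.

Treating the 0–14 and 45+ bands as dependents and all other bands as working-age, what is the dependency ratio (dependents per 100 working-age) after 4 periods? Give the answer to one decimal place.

319.5

(Bands numbered youngest = 1 to oldest = 4.)
Period 1.
Births: 1260 × 0.243 = 306  |  770 × 0.066 = 51 → total 357
Band 2: 560 × 0.958 = 536
Band 3: 1260 × 0.937 = 1181
Band 4: 770 × 0.928 + 1450 × 0.461 = 715 + 668 = 1383
→ [357, 536, 1181, 1383]
Period 2.
Births: 536 × 0.243 = 130  |  1181 × 0.066 = 78 → total 208
Band 2: 357 × 0.958 = 342
Band 3: 536 × 0.937 = 502
Band 4: 1181 × 0.928 + 1383 × 0.461 = 1096 + 638 = 1734
→ [208, 342, 502, 1734]
Period 3.
Births: 342 × 0.243 = 83  |  502 × 0.066 = 33 → total 116
Band 2: 208 × 0.958 = 199
Band 3: 342 × 0.937 = 320
Band 4: 502 × 0.928 + 1734 × 0.461 = 466 + 799 = 1265
→ [116, 199, 320, 1265]
Period 4.
Births: 199 × 0.243 = 48  |  320 × 0.066 = 21 → total 69
Band 2: 116 × 0.958 = 111
Band 3: 199 × 0.937 = 186
Band 4: 320 × 0.928 + 1265 × 0.461 = 297 + 583 = 880
→ [69, 111, 186, 880]
Dependents (band 0–14 + band 45+) = 69 + 880 = 949; working-age = 297; ratio = 949/297 × 100 = 319.5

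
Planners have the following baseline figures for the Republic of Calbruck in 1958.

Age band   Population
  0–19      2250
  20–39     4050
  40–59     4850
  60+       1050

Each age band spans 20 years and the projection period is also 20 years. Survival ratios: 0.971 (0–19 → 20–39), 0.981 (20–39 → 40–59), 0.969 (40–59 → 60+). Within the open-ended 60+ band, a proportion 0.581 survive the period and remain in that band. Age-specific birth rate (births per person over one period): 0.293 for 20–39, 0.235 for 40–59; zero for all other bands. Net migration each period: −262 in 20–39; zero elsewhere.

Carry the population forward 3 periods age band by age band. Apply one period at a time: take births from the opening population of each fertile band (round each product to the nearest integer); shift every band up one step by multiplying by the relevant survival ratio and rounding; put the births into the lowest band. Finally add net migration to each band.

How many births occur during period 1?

2327

— Period 1 —
Births: 4050 × 0.293 = 1187 ; 4850 × 0.235 = 1140 — total 2327
20–39: 2250 × 0.971 = 2185
40–59: 4050 × 0.981 = 3973
60+: 4850 × 0.969 + 1050 × 0.581 = 4700 + 610 = 5310
Net migration: 20–39 − 262 → 1923
Giving 2327 / 1923 / 3973 / 5310.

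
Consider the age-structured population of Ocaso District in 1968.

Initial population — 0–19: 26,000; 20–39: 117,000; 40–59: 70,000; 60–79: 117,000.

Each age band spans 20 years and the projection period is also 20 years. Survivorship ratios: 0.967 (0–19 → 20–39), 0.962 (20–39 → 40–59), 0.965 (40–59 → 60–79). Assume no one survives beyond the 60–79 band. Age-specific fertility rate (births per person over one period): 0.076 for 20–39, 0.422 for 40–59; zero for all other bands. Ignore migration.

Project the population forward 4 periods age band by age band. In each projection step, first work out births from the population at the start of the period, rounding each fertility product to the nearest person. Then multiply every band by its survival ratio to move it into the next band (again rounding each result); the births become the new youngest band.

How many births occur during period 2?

49409

Numbering the bands 1..4 from youngest to oldest:
[period 1]
Births: 117000 * 0.076 = 8892 ; 70000 * 0.422 = 29540 → total 38432
Band 2: 26000 * 0.967 = 25142
Band 3: 117000 * 0.962 = 112554
Band 4: 70000 * 0.965 = 67550
Giving 38432 / 25142 / 112554 / 67550.
[period 2]
Births: 25142 * 0.076 = 1911 ; 112554 * 0.422 = 47498 → total 49409
Band 2: 38432 * 0.967 = 37164
Band 3: 25142 * 0.962 = 24187
Band 4: 112554 * 0.965 = 108615
Giving 49409 / 37164 / 24187 / 108615.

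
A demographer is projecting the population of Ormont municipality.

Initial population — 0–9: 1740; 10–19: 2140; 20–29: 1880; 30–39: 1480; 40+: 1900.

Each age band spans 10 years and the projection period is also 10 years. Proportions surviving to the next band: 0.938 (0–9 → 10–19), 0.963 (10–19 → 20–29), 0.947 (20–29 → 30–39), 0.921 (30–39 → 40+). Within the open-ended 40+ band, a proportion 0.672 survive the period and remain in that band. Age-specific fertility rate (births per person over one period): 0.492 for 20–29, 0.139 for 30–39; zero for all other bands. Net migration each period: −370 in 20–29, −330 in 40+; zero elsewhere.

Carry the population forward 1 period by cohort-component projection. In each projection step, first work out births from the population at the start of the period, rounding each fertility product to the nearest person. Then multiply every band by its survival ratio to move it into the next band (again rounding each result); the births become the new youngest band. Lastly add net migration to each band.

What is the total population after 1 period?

8544

(Bands numbered youngest = 1 to oldest = 5.)
After projecting period 1:
Births: 1880 × 0.492 = 925, 1480 × 0.139 = 206 ⇒ total 1131
Band 2: 1740 × 0.938 = 1632
Band 3: 2140 × 0.963 = 2061
Band 4: 1880 × 0.947 = 1780
Band 5: 1480 × 0.921 + 1900 × 0.672 = 1363 + 1277 = 2640
Net migration: Band 3 − 370 → 1691; Band 5 − 330 → 2310
End of period: [1131, 1632, 1691, 1780, 2310]
Total after period 1: 1131 + 1632 + 1691 + 1780 + 2310 = 8544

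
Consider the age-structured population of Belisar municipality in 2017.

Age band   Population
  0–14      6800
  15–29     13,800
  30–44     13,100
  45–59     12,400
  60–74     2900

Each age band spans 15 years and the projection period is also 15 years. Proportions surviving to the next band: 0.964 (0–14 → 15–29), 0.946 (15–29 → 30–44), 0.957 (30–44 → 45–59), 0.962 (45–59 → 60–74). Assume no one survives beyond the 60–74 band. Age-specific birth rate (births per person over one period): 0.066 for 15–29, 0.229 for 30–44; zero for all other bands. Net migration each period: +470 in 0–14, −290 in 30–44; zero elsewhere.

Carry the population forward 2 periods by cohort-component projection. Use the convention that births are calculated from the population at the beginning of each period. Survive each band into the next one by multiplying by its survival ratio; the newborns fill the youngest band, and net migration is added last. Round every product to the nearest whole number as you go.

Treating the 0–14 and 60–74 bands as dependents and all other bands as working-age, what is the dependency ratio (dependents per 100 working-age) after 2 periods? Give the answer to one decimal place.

71.1

Call the groups 1 to 5, youngest first.
Period 1:
Births: 13800 × 0.066 = 911, 13100 × 0.229 = 3000 → 3911
Group 2: 6800 × 0.964 = 6555
Group 3: 13800 × 0.946 = 13055
Group 4: 13100 × 0.957 = 12537
Group 5: 12400 × 0.962 = 11929
Net migration: Group 1 + 470 → 4381; Group 3 − 290 → 12765
Giving 4381 / 6555 / 12765 / 12537 / 11929.
Period 2:
Births: 6555 × 0.066 = 433, 12765 × 0.229 = 2923 → 3356
Group 2: 4381 × 0.964 = 4223
Group 3: 6555 × 0.946 = 6201
Group 4: 12765 × 0.957 = 12216
Group 5: 12537 × 0.962 = 12061
Net migration: Group 1 + 470 → 3826; Group 3 − 290 → 5911
Giving 3826 / 4223 / 5911 / 12216 / 12061.
Dependents (band 0–14 + band 60–74) = 3826 + 12061 = 15887; working-age = 22350; ratio = 15887/22350 × 100 = 71.1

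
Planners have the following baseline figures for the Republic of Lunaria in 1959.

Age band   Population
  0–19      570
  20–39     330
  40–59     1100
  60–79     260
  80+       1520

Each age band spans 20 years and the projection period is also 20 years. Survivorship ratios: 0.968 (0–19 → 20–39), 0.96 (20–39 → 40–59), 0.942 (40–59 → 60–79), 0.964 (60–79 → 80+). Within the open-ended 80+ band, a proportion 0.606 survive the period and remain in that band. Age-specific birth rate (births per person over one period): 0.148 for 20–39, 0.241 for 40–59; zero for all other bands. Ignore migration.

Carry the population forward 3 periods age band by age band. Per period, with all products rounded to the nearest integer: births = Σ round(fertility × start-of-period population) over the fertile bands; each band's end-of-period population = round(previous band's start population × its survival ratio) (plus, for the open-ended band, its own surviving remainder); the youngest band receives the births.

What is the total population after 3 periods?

2441

(Groups numbered youngest = 1 to oldest = 5.)
After projecting period 1:
Births: 330 * 0.148 = 49, 1100 * 0.241 = 265 → total 314
Group 2: 570 * 0.968 = 552
Group 3: 330 * 0.96 = 317
Group 4: 1100 * 0.942 = 1036
Group 5: 260 * 0.964 + 1520 * 0.606 = 251 + 921 = 1172
Giving 314 / 552 / 317 / 1036 / 1172.
After projecting period 2:
Births: 552 * 0.148 = 82, 317 * 0.241 = 76 → total 158
Group 2: 314 * 0.968 = 304
Group 3: 552 * 0.96 = 530
Group 4: 317 * 0.942 = 299
Group 5: 1036 * 0.964 + 1172 * 0.606 = 999 + 710 = 1709
Giving 158 / 304 / 530 / 299 / 1709.
After projecting period 3:
Births: 304 * 0.148 = 45, 530 * 0.241 = 128 → total 173
Group 2: 158 * 0.968 = 153
Group 3: 304 * 0.96 = 292
Group 4: 530 * 0.942 = 499
Group 5: 299 * 0.964 + 1709 * 0.606 = 288 + 1036 = 1324
Giving 173 / 153 / 292 / 499 / 1324.
Total after period 3: 173 + 153 + 292 + 499 + 1324 = 2441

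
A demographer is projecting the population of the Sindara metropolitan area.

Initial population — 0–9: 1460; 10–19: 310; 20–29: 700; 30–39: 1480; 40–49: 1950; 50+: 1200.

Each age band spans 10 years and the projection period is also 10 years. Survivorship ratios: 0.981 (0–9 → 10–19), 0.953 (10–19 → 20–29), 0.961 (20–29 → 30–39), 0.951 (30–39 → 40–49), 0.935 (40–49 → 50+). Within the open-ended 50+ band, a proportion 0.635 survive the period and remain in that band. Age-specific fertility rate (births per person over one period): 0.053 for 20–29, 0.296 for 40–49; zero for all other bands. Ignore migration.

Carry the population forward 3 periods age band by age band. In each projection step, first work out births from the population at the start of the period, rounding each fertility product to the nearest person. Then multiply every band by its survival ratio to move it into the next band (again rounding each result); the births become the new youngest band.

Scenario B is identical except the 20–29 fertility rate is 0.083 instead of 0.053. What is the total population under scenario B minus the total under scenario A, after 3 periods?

Period 1.
Births: 700 × 0.053 = 37  |  1950 × 0.296 = 577 ⇒ total 614
10–19: 1460 × 0.981 = 1432
20–29: 310 × 0.953 = 295
30–39: 700 × 0.961 = 673
40–49: 1480 × 0.951 = 1407
50+: 1950 × 0.935 + 1200 × 0.635 = 1823 + 762 = 2585
Giving 614 / 1432 / 295 / 673 / 1407 / 2585.
Period 2.
Births: 295 × 0.053 = 16  |  1407 × 0.296 = 416 ⇒ total 432
10–19: 614 × 0.981 = 602
20–29: 1432 × 0.953 = 1365
30–39: 295 × 0.961 = 283
40–49: 673 × 0.951 = 640
50+: 1407 × 0.935 + 2585 × 0.635 = 1316 + 1641 = 2957
Giving 432 / 602 / 1365 / 283 / 640 / 2957.
Period 3.
Births: 1365 × 0.053 = 72  |  640 × 0.296 = 189 ⇒ total 261
10–19: 432 × 0.981 = 424
20–29: 602 × 0.953 = 574
30–39: 1365 × 0.961 = 1312
40–49: 283 × 0.951 = 269
50+: 640 × 0.935 + 2957 × 0.635 = 598 + 1878 = 2476
Giving 261 / 424 / 574 / 1312 / 269 / 2476.
Scenario A total after 3 periods: 5316
Scenario B projection —
Period 1.
Births: 700 × 0.083 = 58  |  1950 × 0.296 = 577 ⇒ total 635
10–19: 1460 × 0.981 = 1432
20–29: 310 × 0.953 = 295
30–39: 700 × 0.961 = 673
40–49: 1480 × 0.951 = 1407
50+: 1950 × 0.935 + 1200 × 0.635 = 1823 + 762 = 2585
Giving 635 / 1432 / 295 / 673 / 1407 / 2585.
Period 2.
Births: 295 × 0.083 = 24  |  1407 × 0.296 = 416 ⇒ total 440
10–19: 635 × 0.981 = 623
20–29: 1432 × 0.953 = 1365
30–39: 295 × 0.961 = 283
40–49: 673 × 0.951 = 640
50+: 1407 × 0.935 + 2585 × 0.635 = 1316 + 1641 = 2957
Giving 440 / 623 / 1365 / 283 / 640 / 2957.
Period 3.
Births: 1365 × 0.083 = 113  |  640 × 0.296 = 189 ⇒ total 302
10–19: 440 × 0.981 = 432
20–29: 623 × 0.953 = 594
30–39: 1365 × 0.961 = 1312
40–49: 283 × 0.951 = 269
50+: 640 × 0.935 + 2957 × 0.635 = 598 + 1878 = 2476
Giving 302 / 432 / 594 / 1312 / 269 / 2476.
Scenario B total after 3 periods: 5385
Difference B − A = 5385 − 5316 = 69

69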